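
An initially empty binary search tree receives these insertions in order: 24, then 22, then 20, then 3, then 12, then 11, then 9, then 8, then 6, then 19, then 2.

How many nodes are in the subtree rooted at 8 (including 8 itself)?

Insert 24: tree is empty, so 24 becomes the root.
Insert 22: 22 < 24 → go left. Place as left child of 24.
Insert 20: 20 < 24 → go left; 20 < 22 → go left. Place as left child of 22.
Insert 3: 3 < 24 → go left; 3 < 22 → go left; 3 < 20 → go left. Place as left child of 20.
Insert 12: 12 < 24 → go left; 12 < 22 → go left; 12 < 20 → go left; 12 > 3 → go right. Place as right child of 3.
Insert 11: 11 < 24 → go left; 11 < 22 → go left; 11 < 20 → go left; 11 > 3 → go right; 11 < 12 → go left. Place as left child of 12.
Insert 9: 9 < 24 → go left; 9 < 22 → go left; 9 < 20 → go left; 9 > 3 → go right; 9 < 12 → go left; 9 < 11 → go left. Place as left child of 11.
Insert 8: 8 < 24 → go left; 8 < 22 → go left; 8 < 20 → go left; 8 > 3 → go right; 8 < 12 → go left; 8 < 11 → go left; 8 < 9 → go left. Place as left child of 9.
Insert 6: 6 < 24 → go left; 6 < 22 → go left; 6 < 20 → go left; 6 > 3 → go right; 6 < 12 → go left; 6 < 11 → go left; 6 < 9 → go left; 6 < 8 → go left. Place as left child of 8.
Insert 19: 19 < 24 → go left; 19 < 22 → go left; 19 < 20 → go left; 19 > 3 → go right; 19 > 12 → go right. Place as right child of 12.
Insert 2: 2 < 24 → go left; 2 < 22 → go left; 2 < 20 → go left; 2 < 3 → go left. Place as left child of 3.

Subtree rooted at 8 contains: 8, 6 — 2 nodes.

2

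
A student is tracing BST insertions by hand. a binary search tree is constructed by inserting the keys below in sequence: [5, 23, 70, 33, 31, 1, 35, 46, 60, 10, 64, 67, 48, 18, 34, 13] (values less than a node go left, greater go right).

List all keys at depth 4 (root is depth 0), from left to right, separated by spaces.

5: root
23: right child of 5 (depth 1)
70: right child of 23 (depth 2)
33: left child of 70 (depth 3)
31: left child of 33 (depth 4)
1: left child of 5 (depth 1)
35: right child of 33 (depth 4)
46: right child of 35 (depth 5)
60: right child of 46 (depth 6)
10: left child of 23 (depth 2)
64: right child of 60 (depth 7)
67: right child of 64 (depth 8)
48: left child of 60 (depth 7)
18: right child of 10 (depth 3)
34: left child of 35 (depth 5)
13: left child of 18 (depth 4)

13 31 35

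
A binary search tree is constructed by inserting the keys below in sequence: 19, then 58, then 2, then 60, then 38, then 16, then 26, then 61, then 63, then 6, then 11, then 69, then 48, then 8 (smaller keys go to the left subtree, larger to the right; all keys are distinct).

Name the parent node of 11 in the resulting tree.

19: root
58: right child of 19 (depth 1)
2: left child of 19 (depth 1)
60: right child of 58 (depth 2)
38: left child of 58 (depth 2)
16: right child of 2 (depth 2)
26: left child of 38 (depth 3)
61: right child of 60 (depth 3)
63: right child of 61 (depth 4)
6: left child of 16 (depth 3)
11: right child of 6 (depth 4)
69: right child of 63 (depth 5)
48: right child of 38 (depth 3)
8: left child of 11 (depth 5)

6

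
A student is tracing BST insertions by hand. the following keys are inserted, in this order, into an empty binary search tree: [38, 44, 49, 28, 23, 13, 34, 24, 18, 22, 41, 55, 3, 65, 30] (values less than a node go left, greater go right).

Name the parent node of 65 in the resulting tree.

Insert 38: tree is empty, so 38 becomes the root.
Insert 44: 44 > 38 → go right. Place as right child of 38.
Insert 49: 49 > 38 → go right; 49 > 44 → go right. Place as right child of 44.
Insert 28: 28 < 38 → go left. Place as left child of 38.
Insert 23: 23 < 38 → go left; 23 < 28 → go left. Place as left child of 28.
Insert 13: 13 < 38 → go left; 13 < 28 → go left; 13 < 23 → go left. Place as left child of 23.
Insert 34: 34 < 38 → go left; 34 > 28 → go right. Place as right child of 28.
Insert 24: 24 < 38 → go left; 24 < 28 → go left; 24 > 23 → go right. Place as right child of 23.
Insert 18: 18 < 38 → go left; 18 < 28 → go left; 18 < 23 → go left; 18 > 13 → go right. Place as right child of 13.
Insert 22: 22 < 38 → go left; 22 < 28 → go left; 22 < 23 → go left; 22 > 13 → go right; 22 > 18 → go right. Place as right child of 18.
Insert 41: 41 > 38 → go right; 41 < 44 → go left. Place as left child of 44.
Insert 55: 55 > 38 → go right; 55 > 44 → go right; 55 > 49 → go right. Place as right child of 49.
Insert 3: 3 < 38 → go left; 3 < 28 → go left; 3 < 23 → go left; 3 < 13 → go left. Place as left child of 13.
Insert 65: 65 > 38 → go right; 65 > 44 → go right; 65 > 49 → go right; 65 > 55 → go right. Place as right child of 55.
Insert 30: 30 < 38 → go left; 30 > 28 → go right; 30 < 34 → go left. Place as left child of 34.

55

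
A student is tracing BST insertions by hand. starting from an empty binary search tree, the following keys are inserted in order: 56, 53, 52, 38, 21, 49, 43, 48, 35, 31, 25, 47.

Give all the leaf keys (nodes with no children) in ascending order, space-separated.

56: root
53: left child of 56 (depth 1)
52: left child of 53 (depth 2)
38: left child of 52 (depth 3)
21: left child of 38 (depth 4)
49: right child of 38 (depth 4)
43: left child of 49 (depth 5)
48: right child of 43 (depth 6)
35: right child of 21 (depth 5)
31: left child of 35 (depth 6)
25: left child of 31 (depth 7)
47: left child of 48 (depth 7)

25 47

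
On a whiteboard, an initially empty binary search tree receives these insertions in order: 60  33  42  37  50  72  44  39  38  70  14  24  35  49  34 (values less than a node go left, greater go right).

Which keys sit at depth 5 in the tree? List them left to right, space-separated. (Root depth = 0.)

60: root
33: left child of 60 (depth 1)
42: right child of 33 (depth 2)
37: left child of 42 (depth 3)
50: right child of 42 (depth 3)
72: right child of 60 (depth 1)
44: left child of 50 (depth 4)
39: right child of 37 (depth 4)
38: left child of 39 (depth 5)
70: left child of 72 (depth 2)
14: left child of 33 (depth 2)
24: right child of 14 (depth 3)
35: left child of 37 (depth 4)
49: right child of 44 (depth 5)
34: left child of 35 (depth 5)

34 38 49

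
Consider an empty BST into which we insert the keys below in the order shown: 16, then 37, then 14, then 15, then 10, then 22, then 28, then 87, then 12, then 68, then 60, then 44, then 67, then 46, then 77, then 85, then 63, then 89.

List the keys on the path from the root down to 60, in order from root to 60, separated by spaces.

16 37 87 68 60

Insert 16: tree is empty, so 16 becomes the root.
Insert 37: 37 > 16 → go right. Place as right child of 16.
Insert 14: 14 < 16 → go left. Place as left child of 16.
Insert 15: 15 < 16 → go left; 15 > 14 → go right. Place as right child of 14.
Insert 10: 10 < 16 → go left; 10 < 14 → go left. Place as left child of 14.
Insert 22: 22 > 16 → go right; 22 < 37 → go left. Place as left child of 37.
Insert 28: 28 > 16 → go right; 28 < 37 → go left; 28 > 22 → go right. Place as right child of 22.
Insert 87: 87 > 16 → go right; 87 > 37 → go right. Place as right child of 37.
Insert 12: 12 < 16 → go left; 12 < 14 → go left; 12 > 10 → go right. Place as right child of 10.
Insert 68: 68 > 16 → go right; 68 > 37 → go right; 68 < 87 → go left. Place as left child of 87.
Insert 60: 60 > 16 → go right; 60 > 37 → go right; 60 < 87 → go left; 60 < 68 → go left. Place as left child of 68.
Insert 44: 44 > 16 → go right; 44 > 37 → go right; 44 < 87 → go left; 44 < 68 → go left; 44 < 60 → go left. Place as left child of 60.
Insert 67: 67 > 16 → go right; 67 > 37 → go right; 67 < 87 → go left; 67 < 68 → go left; 67 > 60 → go right. Place as right child of 60.
Insert 46: 46 > 16 → go right; 46 > 37 → go right; 46 < 87 → go left; 46 < 68 → go left; 46 < 60 → go left; 46 > 44 → go right. Place as right child of 44.
Insert 77: 77 > 16 → go right; 77 > 37 → go right; 77 < 87 → go left; 77 > 68 → go right. Place as right child of 68.
Insert 85: 85 > 16 → go right; 85 > 37 → go right; 85 < 87 → go left; 85 > 68 → go right; 85 > 77 → go right. Place as right child of 77.
Insert 63: 63 > 16 → go right; 63 > 37 → go right; 63 < 87 → go left; 63 < 68 → go left; 63 > 60 → go right; 63 < 67 → go left. Place as left child of 67.
Insert 89: 89 > 16 → go right; 89 > 37 → go right; 89 > 87 → go right. Place as right child of 87.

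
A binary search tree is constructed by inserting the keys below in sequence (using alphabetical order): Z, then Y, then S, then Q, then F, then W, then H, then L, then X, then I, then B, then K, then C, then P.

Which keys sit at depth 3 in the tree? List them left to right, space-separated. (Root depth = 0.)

Insert Z: tree is empty, so Z becomes the root.
Insert Y: Y < Z → go left. Place as left child of Z.
Insert S: S < Z → go left; S < Y → go left. Place as left child of Y.
Insert Q: Q < Z → go left; Q < Y → go left; Q < S → go left. Place as left child of S.
Insert F: F < Z → go left; F < Y → go left; F < S → go left; F < Q → go left. Place as left child of Q.
Insert W: W < Z → go left; W < Y → go left; W > S → go right. Place as right child of S.
Insert H: H < Z → go left; H < Y → go left; H < S → go left; H < Q → go left; H > F → go right. Place as right child of F.
Insert L: L < Z → go left; L < Y → go left; L < S → go left; L < Q → go left; L > F → go right; L > H → go right. Place as right child of H.
Insert X: X < Z → go left; X < Y → go left; X > S → go right; X > W → go right. Place as right child of W.
Insert I: I < Z → go left; I < Y → go left; I < S → go left; I < Q → go left; I > F → go right; I > H → go right; I < L → go left. Place as left child of L.
Insert B: B < Z → go left; B < Y → go left; B < S → go left; B < Q → go left; B < F → go left. Place as left child of F.
Insert K: K < Z → go left; K < Y → go left; K < S → go left; K < Q → go left; K > F → go right; K > H → go right; K < L → go left; K > I → go right. Place as right child of I.
Insert C: C < Z → go left; C < Y → go left; C < S → go left; C < Q → go left; C < F → go left; C > B → go right. Place as right child of B.
Insert P: P < Z → go left; P < Y → go left; P < S → go left; P < Q → go left; P > F → go right; P > H → go right; P > L → go right. Place as right child of L.

Q W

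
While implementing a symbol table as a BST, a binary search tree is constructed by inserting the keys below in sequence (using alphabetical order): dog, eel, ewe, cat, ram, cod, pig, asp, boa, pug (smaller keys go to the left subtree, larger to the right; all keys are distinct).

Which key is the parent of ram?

ewe

dog: root
eel: right child of dog (depth 1)
ewe: right child of eel (depth 2)
cat: left child of dog (depth 1)
ram: right child of ewe (depth 3)
cod: right child of cat (depth 2)
pig: left child of ram (depth 4)
asp: left child of cat (depth 2)
boa: right child of asp (depth 3)
pug: right child of pig (depth 5)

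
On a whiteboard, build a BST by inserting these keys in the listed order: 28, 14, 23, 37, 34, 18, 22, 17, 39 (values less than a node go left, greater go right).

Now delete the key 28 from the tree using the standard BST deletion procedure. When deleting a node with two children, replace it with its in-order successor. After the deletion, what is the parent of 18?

28: root
14: left child of 28 (depth 1)
23: right child of 14 (depth 2)
37: right child of 28 (depth 1)
34: left child of 37 (depth 2)
18: left child of 23 (depth 3)
22: right child of 18 (depth 4)
17: left child of 18 (depth 4)
39: right child of 37 (depth 2)

Delete 28 (two children — replace with in-order successor).
After deletion, 18's parent is 23.

23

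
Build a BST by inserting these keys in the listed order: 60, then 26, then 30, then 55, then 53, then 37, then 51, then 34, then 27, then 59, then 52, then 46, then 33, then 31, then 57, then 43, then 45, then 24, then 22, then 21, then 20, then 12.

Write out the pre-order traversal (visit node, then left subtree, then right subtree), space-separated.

60: root
26: left child of 60 (depth 1)
30: right child of 26 (depth 2)
55: right child of 30 (depth 3)
53: left child of 55 (depth 4)
37: left child of 53 (depth 5)
51: right child of 37 (depth 6)
34: left child of 37 (depth 6)
27: left child of 30 (depth 3)
59: right child of 55 (depth 4)
52: right child of 51 (depth 7)
46: left child of 51 (depth 7)
33: left child of 34 (depth 7)
31: left child of 33 (depth 8)
57: left child of 59 (depth 5)
43: left child of 46 (depth 8)
45: right child of 43 (depth 9)
24: left child of 26 (depth 2)
22: left child of 24 (depth 3)
21: left child of 22 (depth 4)
20: left child of 21 (depth 5)
12: left child of 20 (depth 6)

60 26 24 22 21 20 12 30 27 55 53 37 34 33 31 51 46 43 45 52 59 57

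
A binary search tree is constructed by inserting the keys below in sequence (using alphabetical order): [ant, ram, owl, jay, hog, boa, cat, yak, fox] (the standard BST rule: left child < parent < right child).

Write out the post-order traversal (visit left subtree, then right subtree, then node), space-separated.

ant: root
ram: right child of ant (depth 1)
owl: left child of ram (depth 2)
jay: left child of owl (depth 3)
hog: left child of jay (depth 4)
boa: left child of hog (depth 5)
cat: right child of boa (depth 6)
yak: right child of ram (depth 2)
fox: right child of cat (depth 7)

fox cat boa hog jay owl yak ram ant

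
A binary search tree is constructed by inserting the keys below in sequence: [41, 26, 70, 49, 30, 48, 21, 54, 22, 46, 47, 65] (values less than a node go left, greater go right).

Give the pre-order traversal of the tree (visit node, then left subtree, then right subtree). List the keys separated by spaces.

41 26 21 22 30 70 49 48 46 47 54 65

Resulting structure (node: left, right):
  41: L=26, R=70
  26: L=21, R=30
  70: L=49, R=–
  49: L=48, R=54
  30: L=–, R=–
  48: L=46, R=–
  21: L=–, R=22
  54: L=–, R=65
  22: L=–, R=–
  46: L=–, R=47
  47: L=–, R=–
  65: L=–, R=–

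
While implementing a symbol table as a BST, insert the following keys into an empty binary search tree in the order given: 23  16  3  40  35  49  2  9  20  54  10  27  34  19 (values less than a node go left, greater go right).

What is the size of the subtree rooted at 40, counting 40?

Insert 23: tree is empty, so 23 becomes the root.
Insert 16: 16 < 23 → go left. Place as left child of 23.
Insert 3: 3 < 23 → go left; 3 < 16 → go left. Place as left child of 16.
Insert 40: 40 > 23 → go right. Place as right child of 23.
Insert 35: 35 > 23 → go right; 35 < 40 → go left. Place as left child of 40.
Insert 49: 49 > 23 → go right; 49 > 40 → go right. Place as right child of 40.
Insert 2: 2 < 23 → go left; 2 < 16 → go left; 2 < 3 → go left. Place as left child of 3.
Insert 9: 9 < 23 → go left; 9 < 16 → go left; 9 > 3 → go right. Place as right child of 3.
Insert 20: 20 < 23 → go left; 20 > 16 → go right. Place as right child of 16.
Insert 54: 54 > 23 → go right; 54 > 40 → go right; 54 > 49 → go right. Place as right child of 49.
Insert 10: 10 < 23 → go left; 10 < 16 → go left; 10 > 3 → go right; 10 > 9 → go right. Place as right child of 9.
Insert 27: 27 > 23 → go right; 27 < 40 → go left; 27 < 35 → go left. Place as left child of 35.
Insert 34: 34 > 23 → go right; 34 < 40 → go left; 34 < 35 → go left; 34 > 27 → go right. Place as right child of 27.
Insert 19: 19 < 23 → go left; 19 > 16 → go right; 19 < 20 → go left. Place as left child of 20.

Subtree rooted at 40 contains: 40, 35, 27, 34, 49, 54 — 6 nodes.

6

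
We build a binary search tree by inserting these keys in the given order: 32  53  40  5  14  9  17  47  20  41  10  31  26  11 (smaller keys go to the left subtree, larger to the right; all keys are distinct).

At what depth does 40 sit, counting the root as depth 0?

2

32: root
53: right child of 32 (depth 1)
40: left child of 53 (depth 2)
5: left child of 32 (depth 1)
14: right child of 5 (depth 2)
9: left child of 14 (depth 3)
17: right child of 14 (depth 3)
47: right child of 40 (depth 3)
20: right child of 17 (depth 4)
41: left child of 47 (depth 4)
10: right child of 9 (depth 4)
31: right child of 20 (depth 5)
26: left child of 31 (depth 6)
11: right child of 10 (depth 5)

Path to 40: 32 → 53 → 40, which is 2 edges.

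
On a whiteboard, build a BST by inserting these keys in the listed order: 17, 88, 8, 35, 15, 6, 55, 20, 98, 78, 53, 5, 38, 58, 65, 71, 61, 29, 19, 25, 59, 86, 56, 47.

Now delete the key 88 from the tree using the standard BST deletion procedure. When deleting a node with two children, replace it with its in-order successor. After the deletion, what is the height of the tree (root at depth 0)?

8

Resulting structure (node: left, right):
  17: L=8, R=88
  88: L=35, R=98
  8: L=6, R=15
  35: L=20, R=55
  15: L=–, R=–
  6: L=5, R=–
  55: L=53, R=78
  20: L=19, R=29
  98: L=–, R=–
  78: L=58, R=86
  53: L=38, R=–
  5: L=–, R=–
  38: L=–, R=47
  58: L=56, R=65
  65: L=61, R=71
  71: L=–, R=–
  61: L=59, R=–
  29: L=25, R=–
  19: L=–, R=–
  25: L=–, R=–
  59: L=–, R=–
  86: L=–, R=–
  56: L=–, R=–
  47: L=–, R=–

Delete 88 (two children — replace with in-order successor).
After deletion, deepest node is 59 at depth 8.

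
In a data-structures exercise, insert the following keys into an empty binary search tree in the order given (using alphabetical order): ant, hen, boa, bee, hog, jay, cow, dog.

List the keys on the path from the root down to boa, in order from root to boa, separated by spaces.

ant hen boa

ant: root
hen: right child of ant (depth 1)
boa: left child of hen (depth 2)
bee: left child of boa (depth 3)
hog: right child of hen (depth 2)
jay: right child of hog (depth 3)
cow: right child of boa (depth 3)
dog: right child of cow (depth 4)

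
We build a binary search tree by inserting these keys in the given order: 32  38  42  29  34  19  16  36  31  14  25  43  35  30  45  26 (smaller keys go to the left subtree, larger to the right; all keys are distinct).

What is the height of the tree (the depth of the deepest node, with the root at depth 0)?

4

Insert 32: tree is empty, so 32 becomes the root.
Insert 38: 38 > 32 → go right. Place as right child of 32.
Insert 42: 42 > 32 → go right; 42 > 38 → go right. Place as right child of 38.
Insert 29: 29 < 32 → go left. Place as left child of 32.
Insert 34: 34 > 32 → go right; 34 < 38 → go left. Place as left child of 38.
Insert 19: 19 < 32 → go left; 19 < 29 → go left. Place as left child of 29.
Insert 16: 16 < 32 → go left; 16 < 29 → go left; 16 < 19 → go left. Place as left child of 19.
Insert 36: 36 > 32 → go right; 36 < 38 → go left; 36 > 34 → go right. Place as right child of 34.
Insert 31: 31 < 32 → go left; 31 > 29 → go right. Place as right child of 29.
Insert 14: 14 < 32 → go left; 14 < 29 → go left; 14 < 19 → go left; 14 < 16 → go left. Place as left child of 16.
Insert 25: 25 < 32 → go left; 25 < 29 → go left; 25 > 19 → go right. Place as right child of 19.
Insert 43: 43 > 32 → go right; 43 > 38 → go right; 43 > 42 → go right. Place as right child of 42.
Insert 35: 35 > 32 → go right; 35 < 38 → go left; 35 > 34 → go right; 35 < 36 → go left. Place as left child of 36.
Insert 30: 30 < 32 → go left; 30 > 29 → go right; 30 < 31 → go left. Place as left child of 31.
Insert 45: 45 > 32 → go right; 45 > 38 → go right; 45 > 42 → go right; 45 > 43 → go right. Place as right child of 43.
Insert 26: 26 < 32 → go left; 26 < 29 → go left; 26 > 19 → go right; 26 > 25 → go right. Place as right child of 25.

The deepest node is 14 at depth 4.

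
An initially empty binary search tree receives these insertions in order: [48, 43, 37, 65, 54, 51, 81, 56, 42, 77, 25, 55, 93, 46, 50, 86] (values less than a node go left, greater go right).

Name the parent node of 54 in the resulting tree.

Insert 48: tree is empty, so 48 becomes the root.
Insert 43: 43 < 48 → go left. Place as left child of 48.
Insert 37: 37 < 48 → go left; 37 < 43 → go left. Place as left child of 43.
Insert 65: 65 > 48 → go right. Place as right child of 48.
Insert 54: 54 > 48 → go right; 54 < 65 → go left. Place as left child of 65.
Insert 51: 51 > 48 → go right; 51 < 65 → go left; 51 < 54 → go left. Place as left child of 54.
Insert 81: 81 > 48 → go right; 81 > 65 → go right. Place as right child of 65.
Insert 56: 56 > 48 → go right; 56 < 65 → go left; 56 > 54 → go right. Place as right child of 54.
Insert 42: 42 < 48 → go left; 42 < 43 → go left; 42 > 37 → go right. Place as right child of 37.
Insert 77: 77 > 48 → go right; 77 > 65 → go right; 77 < 81 → go left. Place as left child of 81.
Insert 25: 25 < 48 → go left; 25 < 43 → go left; 25 < 37 → go left. Place as left child of 37.
Insert 55: 55 > 48 → go right; 55 < 65 → go left; 55 > 54 → go right; 55 < 56 → go left. Place as left child of 56.
Insert 93: 93 > 48 → go right; 93 > 65 → go right; 93 > 81 → go right. Place as right child of 81.
Insert 46: 46 < 48 → go left; 46 > 43 → go right. Place as right child of 43.
Insert 50: 50 > 48 → go right; 50 < 65 → go left; 50 < 54 → go left; 50 < 51 → go left. Place as left child of 51.
Insert 86: 86 > 48 → go right; 86 > 65 → go right; 86 > 81 → go right; 86 < 93 → go left. Place as left child of 93.

65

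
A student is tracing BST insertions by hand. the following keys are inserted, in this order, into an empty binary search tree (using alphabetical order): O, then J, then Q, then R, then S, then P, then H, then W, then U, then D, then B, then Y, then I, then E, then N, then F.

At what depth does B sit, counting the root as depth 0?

O: root
J: left child of O (depth 1)
Q: right child of O (depth 1)
R: right child of Q (depth 2)
S: right child of R (depth 3)
P: left child of Q (depth 2)
H: left child of J (depth 2)
W: right child of S (depth 4)
U: left child of W (depth 5)
D: left child of H (depth 3)
B: left child of D (depth 4)
Y: right child of W (depth 5)
I: right child of H (depth 3)
E: right child of D (depth 4)
N: right child of J (depth 2)
F: right child of E (depth 5)

Path to B: O → J → H → D → B, which is 4 edges.

4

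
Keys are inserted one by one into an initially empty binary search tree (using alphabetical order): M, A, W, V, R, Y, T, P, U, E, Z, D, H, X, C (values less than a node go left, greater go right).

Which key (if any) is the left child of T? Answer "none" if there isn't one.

none

Insert M: tree is empty, so M becomes the root.
Insert A: A < M → go left. Place as left child of M.
Insert W: W > M → go right. Place as right child of M.
Insert V: V > M → go right; V < W → go left. Place as left child of W.
Insert R: R > M → go right; R < W → go left; R < V → go left. Place as left child of V.
Insert Y: Y > M → go right; Y > W → go right. Place as right child of W.
Insert T: T > M → go right; T < W → go left; T < V → go left; T > R → go right. Place as right child of R.
Insert P: P > M → go right; P < W → go left; P < V → go left; P < R → go left. Place as left child of R.
Insert U: U > M → go right; U < W → go left; U < V → go left; U > R → go right; U > T → go right. Place as right child of T.
Insert E: E < M → go left; E > A → go right. Place as right child of A.
Insert Z: Z > M → go right; Z > W → go right; Z > Y → go right. Place as right child of Y.
Insert D: D < M → go left; D > A → go right; D < E → go left. Place as left child of E.
Insert H: H < M → go left; H > A → go right; H > E → go right. Place as right child of E.
Insert X: X > M → go right; X > W → go right; X < Y → go left. Place as left child of Y.
Insert C: C < M → go left; C > A → go right; C < E → go left; C < D → go left. Place as left child of D.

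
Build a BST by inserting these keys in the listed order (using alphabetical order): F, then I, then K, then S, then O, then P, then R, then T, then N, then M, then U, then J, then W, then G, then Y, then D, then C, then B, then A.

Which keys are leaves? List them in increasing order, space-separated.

A G J M R Y

Resulting structure (node: left, right):
  F: L=D, R=I
  I: L=G, R=K
  K: L=J, R=S
  S: L=O, R=T
  O: L=N, R=P
  P: L=–, R=R
  R: L=–, R=–
  T: L=–, R=U
  N: L=M, R=–
  M: L=–, R=–
  U: L=–, R=W
  J: L=–, R=–
  W: L=–, R=Y
  G: L=–, R=–
  Y: L=–, R=–
  D: L=C, R=–
  C: L=B, R=–
  B: L=A, R=–
  A: L=–, R=–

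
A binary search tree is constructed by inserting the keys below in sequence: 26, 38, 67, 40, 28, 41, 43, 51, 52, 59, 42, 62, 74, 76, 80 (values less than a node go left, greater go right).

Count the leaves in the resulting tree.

4

Insert 26: tree is empty, so 26 becomes the root.
Insert 38: 38 > 26 → go right. Place as right child of 26.
Insert 67: 67 > 26 → go right; 67 > 38 → go right. Place as right child of 38.
Insert 40: 40 > 26 → go right; 40 > 38 → go right; 40 < 67 → go left. Place as left child of 67.
Insert 28: 28 > 26 → go right; 28 < 38 → go left. Place as left child of 38.
Insert 41: 41 > 26 → go right; 41 > 38 → go right; 41 < 67 → go left; 41 > 40 → go right. Place as right child of 40.
Insert 43: 43 > 26 → go right; 43 > 38 → go right; 43 < 67 → go left; 43 > 40 → go right; 43 > 41 → go right. Place as right child of 41.
Insert 51: 51 > 26 → go right; 51 > 38 → go right; 51 < 67 → go left; 51 > 40 → go right; 51 > 41 → go right; 51 > 43 → go right. Place as right child of 43.
Insert 52: 52 > 26 → go right; 52 > 38 → go right; 52 < 67 → go left; 52 > 40 → go right; 52 > 41 → go right; 52 > 43 → go right; 52 > 51 → go right. Place as right child of 51.
Insert 59: 59 > 26 → go right; 59 > 38 → go right; 59 < 67 → go left; 59 > 40 → go right; 59 > 41 → go right; 59 > 43 → go right; 59 > 51 → go right; 59 > 52 → go right. Place as right child of 52.
Insert 42: 42 > 26 → go right; 42 > 38 → go right; 42 < 67 → go left; 42 > 40 → go right; 42 > 41 → go right; 42 < 43 → go left. Place as left child of 43.
Insert 62: 62 > 26 → go right; 62 > 38 → go right; 62 < 67 → go left; 62 > 40 → go right; 62 > 41 → go right; 62 > 43 → go right; 62 > 51 → go right; 62 > 52 → go right; 62 > 59 → go right. Place as right child of 59.
Insert 74: 74 > 26 → go right; 74 > 38 → go right; 74 > 67 → go right. Place as right child of 67.
Insert 76: 76 > 26 → go right; 76 > 38 → go right; 76 > 67 → go right; 76 > 74 → go right. Place as right child of 74.
Insert 80: 80 > 26 → go right; 80 > 38 → go right; 80 > 67 → go right; 80 > 74 → go right; 80 > 76 → go right. Place as right child of 76.

Leaves: 28, 42, 62, 80 — 4 in total.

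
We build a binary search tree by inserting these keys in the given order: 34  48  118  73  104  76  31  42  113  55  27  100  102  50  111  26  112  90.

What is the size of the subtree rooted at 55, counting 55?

Insert 34: tree is empty, so 34 becomes the root.
Insert 48: 48 > 34 → go right. Place as right child of 34.
Insert 118: 118 > 34 → go right; 118 > 48 → go right. Place as right child of 48.
Insert 73: 73 > 34 → go right; 73 > 48 → go right; 73 < 118 → go left. Place as left child of 118.
Insert 104: 104 > 34 → go right; 104 > 48 → go right; 104 < 118 → go left; 104 > 73 → go right. Place as right child of 73.
Insert 76: 76 > 34 → go right; 76 > 48 → go right; 76 < 118 → go left; 76 > 73 → go right; 76 < 104 → go left. Place as left child of 104.
Insert 31: 31 < 34 → go left. Place as left child of 34.
Insert 42: 42 > 34 → go right; 42 < 48 → go left. Place as left child of 48.
Insert 113: 113 > 34 → go right; 113 > 48 → go right; 113 < 118 → go left; 113 > 73 → go right; 113 > 104 → go right. Place as right child of 104.
Insert 55: 55 > 34 → go right; 55 > 48 → go right; 55 < 118 → go left; 55 < 73 → go left. Place as left child of 73.
Insert 27: 27 < 34 → go left; 27 < 31 → go left. Place as left child of 31.
Insert 100: 100 > 34 → go right; 100 > 48 → go right; 100 < 118 → go left; 100 > 73 → go right; 100 < 104 → go left; 100 > 76 → go right. Place as right child of 76.
Insert 102: 102 > 34 → go right; 102 > 48 → go right; 102 < 118 → go left; 102 > 73 → go right; 102 < 104 → go left; 102 > 76 → go right; 102 > 100 → go right. Place as right child of 100.
Insert 50: 50 > 34 → go right; 50 > 48 → go right; 50 < 118 → go left; 50 < 73 → go left; 50 < 55 → go left. Place as left child of 55.
Insert 111: 111 > 34 → go right; 111 > 48 → go right; 111 < 118 → go left; 111 > 73 → go right; 111 > 104 → go right; 111 < 113 → go left. Place as left child of 113.
Insert 26: 26 < 34 → go left; 26 < 31 → go left; 26 < 27 → go left. Place as left child of 27.
Insert 112: 112 > 34 → go right; 112 > 48 → go right; 112 < 118 → go left; 112 > 73 → go right; 112 > 104 → go right; 112 < 113 → go left; 112 > 111 → go right. Place as right child of 111.
Insert 90: 90 > 34 → go right; 90 > 48 → go right; 90 < 118 → go left; 90 > 73 → go right; 90 < 104 → go left; 90 > 76 → go right; 90 < 100 → go left. Place as left child of 100.

Subtree rooted at 55 contains: 55, 50 — 2 nodes.

2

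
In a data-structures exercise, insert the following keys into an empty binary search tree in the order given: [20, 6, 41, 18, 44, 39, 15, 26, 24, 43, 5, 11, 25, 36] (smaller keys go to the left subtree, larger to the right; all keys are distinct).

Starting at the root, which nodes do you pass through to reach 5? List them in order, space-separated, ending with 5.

20 6 5

Resulting structure (node: left, right):
  20: L=6, R=41
  6: L=5, R=18
  41: L=39, R=44
  18: L=15, R=–
  44: L=43, R=–
  39: L=26, R=–
  15: L=11, R=–
  26: L=24, R=36
  24: L=–, R=25
  43: L=–, R=–
  5: L=–, R=–
  11: L=–, R=–
  25: L=–, R=–
  36: L=–, R=–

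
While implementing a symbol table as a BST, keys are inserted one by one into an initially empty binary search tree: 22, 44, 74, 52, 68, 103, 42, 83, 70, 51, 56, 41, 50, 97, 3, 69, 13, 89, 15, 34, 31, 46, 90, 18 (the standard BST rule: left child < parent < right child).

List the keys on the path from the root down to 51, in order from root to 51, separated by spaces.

22: root
44: right child of 22 (depth 1)
74: right child of 44 (depth 2)
52: left child of 74 (depth 3)
68: right child of 52 (depth 4)
103: right child of 74 (depth 3)
42: left child of 44 (depth 2)
83: left child of 103 (depth 4)
70: right child of 68 (depth 5)
51: left child of 52 (depth 4)
56: left child of 68 (depth 5)
41: left child of 42 (depth 3)
50: left child of 51 (depth 5)
97: right child of 83 (depth 5)
3: left child of 22 (depth 1)
69: left child of 70 (depth 6)
13: right child of 3 (depth 2)
89: left child of 97 (depth 6)
15: right child of 13 (depth 3)
34: left child of 41 (depth 4)
31: left child of 34 (depth 5)
46: left child of 50 (depth 6)
90: right child of 89 (depth 7)
18: right child of 15 (depth 4)

22 44 74 52 51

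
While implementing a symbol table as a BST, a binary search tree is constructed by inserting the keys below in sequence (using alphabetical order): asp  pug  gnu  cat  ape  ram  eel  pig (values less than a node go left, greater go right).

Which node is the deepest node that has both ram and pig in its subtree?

Insert asp: tree is empty, so asp becomes the root.
Insert pug: pug > asp → go right. Place as right child of asp.
Insert gnu: gnu > asp → go right; gnu < pug → go left. Place as left child of pug.
Insert cat: cat > asp → go right; cat < pug → go left; cat < gnu → go left. Place as left child of gnu.
Insert ape: ape < asp → go left. Place as left child of asp.
Insert ram: ram > asp → go right; ram > pug → go right. Place as right child of pug.
Insert eel: eel > asp → go right; eel < pug → go left; eel < gnu → go left; eel > cat → go right. Place as right child of cat.
Insert pig: pig > asp → go right; pig < pug → go left; pig > gnu → go right. Place as right child of gnu.

Path to ram: asp → pug → ram
Path to pig: asp → pug → gnu → pig
The paths share a prefix ending at pug, then split left and right.

pug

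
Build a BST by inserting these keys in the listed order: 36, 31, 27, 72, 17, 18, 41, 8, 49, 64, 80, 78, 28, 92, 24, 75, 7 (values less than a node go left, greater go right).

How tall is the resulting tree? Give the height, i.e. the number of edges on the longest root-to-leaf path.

5

36: root
31: left child of 36 (depth 1)
27: left child of 31 (depth 2)
72: right child of 36 (depth 1)
17: left child of 27 (depth 3)
18: right child of 17 (depth 4)
41: left child of 72 (depth 2)
8: left child of 17 (depth 4)
49: right child of 41 (depth 3)
64: right child of 49 (depth 4)
80: right child of 72 (depth 2)
78: left child of 80 (depth 3)
28: right child of 27 (depth 3)
92: right child of 80 (depth 3)
24: right child of 18 (depth 5)
75: left child of 78 (depth 4)
7: left child of 8 (depth 5)

The deepest node is 24 at depth 5.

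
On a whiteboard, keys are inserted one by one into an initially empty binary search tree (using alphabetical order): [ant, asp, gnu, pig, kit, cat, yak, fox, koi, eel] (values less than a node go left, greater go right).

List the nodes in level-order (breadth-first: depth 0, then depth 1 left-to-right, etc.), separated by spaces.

ant asp gnu cat pig fox kit yak eel koi

Insert ant: tree is empty, so ant becomes the root.
Insert asp: asp > ant → go right. Place as right child of ant.
Insert gnu: gnu > ant → go right; gnu > asp → go right. Place as right child of asp.
Insert pig: pig > ant → go right; pig > asp → go right; pig > gnu → go right. Place as right child of gnu.
Insert kit: kit > ant → go right; kit > asp → go right; kit > gnu → go right; kit < pig → go left. Place as left child of pig.
Insert cat: cat > ant → go right; cat > asp → go right; cat < gnu → go left. Place as left child of gnu.
Insert yak: yak > ant → go right; yak > asp → go right; yak > gnu → go right; yak > pig → go right. Place as right child of pig.
Insert fox: fox > ant → go right; fox > asp → go right; fox < gnu → go left; fox > cat → go right. Place as right child of cat.
Insert koi: koi > ant → go right; koi > asp → go right; koi > gnu → go right; koi < pig → go left; koi > kit → go right. Place as right child of kit.
Insert eel: eel > ant → go right; eel > asp → go right; eel < gnu → go left; eel > cat → go right; eel < fox → go left. Place as left child of fox.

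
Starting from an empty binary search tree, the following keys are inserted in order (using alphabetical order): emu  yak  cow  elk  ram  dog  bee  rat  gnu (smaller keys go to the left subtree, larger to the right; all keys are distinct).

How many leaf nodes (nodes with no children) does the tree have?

emu: root
yak: right child of emu (depth 1)
cow: left child of emu (depth 1)
elk: right child of cow (depth 2)
ram: left child of yak (depth 2)
dog: left child of elk (depth 3)
bee: left child of cow (depth 2)
rat: right child of ram (depth 3)
gnu: left child of ram (depth 3)

Leaves: bee, dog, gnu, rat — 4 in total.

4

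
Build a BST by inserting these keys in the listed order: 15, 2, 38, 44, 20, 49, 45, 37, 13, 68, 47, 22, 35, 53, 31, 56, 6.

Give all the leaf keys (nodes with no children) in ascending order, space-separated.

15: root
2: left child of 15 (depth 1)
38: right child of 15 (depth 1)
44: right child of 38 (depth 2)
20: left child of 38 (depth 2)
49: right child of 44 (depth 3)
45: left child of 49 (depth 4)
37: right child of 20 (depth 3)
13: right child of 2 (depth 2)
68: right child of 49 (depth 4)
47: right child of 45 (depth 5)
22: left child of 37 (depth 4)
35: right child of 22 (depth 5)
53: left child of 68 (depth 5)
31: left child of 35 (depth 6)
56: right child of 53 (depth 6)
6: left child of 13 (depth 3)

6 31 47 56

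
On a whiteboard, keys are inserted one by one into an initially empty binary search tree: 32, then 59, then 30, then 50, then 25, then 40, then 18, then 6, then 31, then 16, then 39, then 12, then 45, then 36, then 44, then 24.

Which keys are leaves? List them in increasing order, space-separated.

12 24 31 36 44

Insert 32: tree is empty, so 32 becomes the root.
Insert 59: 59 > 32 → go right. Place as right child of 32.
Insert 30: 30 < 32 → go left. Place as left child of 32.
Insert 50: 50 > 32 → go right; 50 < 59 → go left. Place as left child of 59.
Insert 25: 25 < 32 → go left; 25 < 30 → go left. Place as left child of 30.
Insert 40: 40 > 32 → go right; 40 < 59 → go left; 40 < 50 → go left. Place as left child of 50.
Insert 18: 18 < 32 → go left; 18 < 30 → go left; 18 < 25 → go left. Place as left child of 25.
Insert 6: 6 < 32 → go left; 6 < 30 → go left; 6 < 25 → go left; 6 < 18 → go left. Place as left child of 18.
Insert 31: 31 < 32 → go left; 31 > 30 → go right. Place as right child of 30.
Insert 16: 16 < 32 → go left; 16 < 30 → go left; 16 < 25 → go left; 16 < 18 → go left; 16 > 6 → go right. Place as right child of 6.
Insert 39: 39 > 32 → go right; 39 < 59 → go left; 39 < 50 → go left; 39 < 40 → go left. Place as left child of 40.
Insert 12: 12 < 32 → go left; 12 < 30 → go left; 12 < 25 → go left; 12 < 18 → go left; 12 > 6 → go right; 12 < 16 → go left. Place as left child of 16.
Insert 45: 45 > 32 → go right; 45 < 59 → go left; 45 < 50 → go left; 45 > 40 → go right. Place as right child of 40.
Insert 36: 36 > 32 → go right; 36 < 59 → go left; 36 < 50 → go left; 36 < 40 → go left; 36 < 39 → go left. Place as left child of 39.
Insert 44: 44 > 32 → go right; 44 < 59 → go left; 44 < 50 → go left; 44 > 40 → go right; 44 < 45 → go left. Place as left child of 45.
Insert 24: 24 < 32 → go left; 24 < 30 → go left; 24 < 25 → go left; 24 > 18 → go right. Place as right child of 18.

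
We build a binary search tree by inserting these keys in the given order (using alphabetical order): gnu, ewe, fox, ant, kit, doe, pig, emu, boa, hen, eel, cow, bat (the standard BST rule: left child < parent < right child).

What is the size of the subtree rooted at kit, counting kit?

gnu: root
ewe: left child of gnu (depth 1)
fox: right child of ewe (depth 2)
ant: left child of ewe (depth 2)
kit: right child of gnu (depth 1)
doe: right child of ant (depth 3)
pig: right child of kit (depth 2)
emu: right child of doe (depth 4)
boa: left child of doe (depth 4)
hen: left child of kit (depth 2)
eel: left child of emu (depth 5)
cow: right child of boa (depth 5)
bat: left child of boa (depth 5)

Subtree rooted at kit contains: kit, hen, pig — 3 nodes.

3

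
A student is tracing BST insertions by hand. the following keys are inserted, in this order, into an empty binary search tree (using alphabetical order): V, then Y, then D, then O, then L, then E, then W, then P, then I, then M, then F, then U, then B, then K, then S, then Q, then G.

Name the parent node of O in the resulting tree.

D

Resulting structure (node: left, right):
  V: L=D, R=Y
  Y: L=W, R=–
  D: L=B, R=O
  O: L=L, R=P
  L: L=E, R=M
  E: L=–, R=I
  W: L=–, R=–
  P: L=–, R=U
  I: L=F, R=K
  M: L=–, R=–
  F: L=–, R=G
  U: L=S, R=–
  B: L=–, R=–
  K: L=–, R=–
  S: L=Q, R=–
  Q: L=–, R=–
  G: L=–, R=–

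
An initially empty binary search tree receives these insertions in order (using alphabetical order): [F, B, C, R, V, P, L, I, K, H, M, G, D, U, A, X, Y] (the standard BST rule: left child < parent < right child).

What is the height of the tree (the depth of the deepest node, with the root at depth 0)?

6

Insert F: tree is empty, so F becomes the root.
Insert B: B < F → go left. Place as left child of F.
Insert C: C < F → go left; C > B → go right. Place as right child of B.
Insert R: R > F → go right. Place as right child of F.
Insert V: V > F → go right; V > R → go right. Place as right child of R.
Insert P: P > F → go right; P < R → go left. Place as left child of R.
Insert L: L > F → go right; L < R → go left; L < P → go left. Place as left child of P.
Insert I: I > F → go right; I < R → go left; I < P → go left; I < L → go left. Place as left child of L.
Insert K: K > F → go right; K < R → go left; K < P → go left; K < L → go left; K > I → go right. Place as right child of I.
Insert H: H > F → go right; H < R → go left; H < P → go left; H < L → go left; H < I → go left. Place as left child of I.
Insert M: M > F → go right; M < R → go left; M < P → go left; M > L → go right. Place as right child of L.
Insert G: G > F → go right; G < R → go left; G < P → go left; G < L → go left; G < I → go left; G < H → go left. Place as left child of H.
Insert D: D < F → go left; D > B → go right; D > C → go right. Place as right child of C.
Insert U: U > F → go right; U > R → go right; U < V → go left. Place as left child of V.
Insert A: A < F → go left; A < B → go left. Place as left child of B.
Insert X: X > F → go right; X > R → go right; X > V → go right. Place as right child of V.
Insert Y: Y > F → go right; Y > R → go right; Y > V → go right; Y > X → go right. Place as right child of X.

The deepest node is G at depth 6.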